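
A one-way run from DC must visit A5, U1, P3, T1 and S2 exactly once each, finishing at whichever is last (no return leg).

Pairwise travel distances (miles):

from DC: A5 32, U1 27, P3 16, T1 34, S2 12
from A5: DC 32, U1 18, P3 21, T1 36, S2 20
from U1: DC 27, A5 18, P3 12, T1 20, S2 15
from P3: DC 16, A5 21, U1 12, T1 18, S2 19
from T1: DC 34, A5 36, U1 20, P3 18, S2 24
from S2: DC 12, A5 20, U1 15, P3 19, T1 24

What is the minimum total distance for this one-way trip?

There are 5! = 120 possible orderings.
DC → A5 → U1 → P3 → T1 → S2: 32+18+12+18+24 = 104
DC → A5 → U1 → P3 → S2 → T1: 32+18+12+19+24 = 105
DC → A5 → U1 → T1 → P3 → S2: 32+18+20+18+19 = 107
DC → A5 → U1 → T1 → S2 → P3: 32+18+20+24+19 = 113
DC → A5 → U1 → S2 → P3 → T1: 32+18+15+19+18 = 102
DC → A5 → U1 → S2 → T1 → P3: 32+18+15+24+18 = 107
DC → A5 → P3 → U1 → T1 → S2: 32+21+12+20+24 = 109
DC → A5 → P3 → U1 → S2 → T1: 32+21+12+15+24 = 104
DC → A5 → P3 → T1 → U1 → S2: 32+21+18+20+15 = 106
DC → A5 → P3 → T1 → S2 → U1: 32+21+18+24+15 = 110
DC → A5 → P3 → S2 → U1 → T1: 32+21+19+15+20 = 107
DC → A5 → P3 → S2 → T1 → U1: 32+21+19+24+20 = 116
DC → A5 → T1 → U1 → P3 → S2: 32+36+20+12+19 = 119
DC → A5 → T1 → U1 → S2 → P3: 32+36+20+15+19 = 122
… (106 more)
DC → S2 → A5 → U1 → P3 → T1: 12+20+18+12+18 = 80  ← best
The minimum is 80.
One shortest path: DC → S2 → A5 → U1 → P3 → T1.

Shortest open route: 80 miles.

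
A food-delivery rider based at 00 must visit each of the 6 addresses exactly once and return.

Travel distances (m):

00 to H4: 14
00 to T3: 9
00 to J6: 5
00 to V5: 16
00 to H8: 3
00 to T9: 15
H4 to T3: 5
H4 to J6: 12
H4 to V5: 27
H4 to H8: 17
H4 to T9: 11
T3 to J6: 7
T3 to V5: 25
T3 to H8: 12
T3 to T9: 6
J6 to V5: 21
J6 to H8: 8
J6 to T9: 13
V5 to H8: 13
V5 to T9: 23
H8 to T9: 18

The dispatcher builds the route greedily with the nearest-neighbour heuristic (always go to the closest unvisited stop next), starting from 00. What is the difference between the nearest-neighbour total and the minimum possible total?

From 00: H8=3, J6=5, T3=9, H4=14, T9=15, V5=16 → choose H8 (3).
From H8: J6=8, T3=12, V5=13, H4=17, T9=18 → choose J6 (8).
From J6: T3=7, H4=12, T9=13, V5=21 → choose T3 (7).
From T3: H4=5, T9=6, V5=25 → choose H4 (5).
From H4: T9=11, V5=27 → choose T9 (11).
From T9: V5=23 → choose V5 (23).
NN route 00 → H8 → J6 → T3 → H4 → T9 → V5 → 00 costs 73.
Optimal: 00 → J6 → H4 → T3 → T9 → V5 → H8 → 00 costs 67 (by enumerating all 360 distinct tours).
Excess = 73 − 67 = 6.

Excess over optimum: 6 m.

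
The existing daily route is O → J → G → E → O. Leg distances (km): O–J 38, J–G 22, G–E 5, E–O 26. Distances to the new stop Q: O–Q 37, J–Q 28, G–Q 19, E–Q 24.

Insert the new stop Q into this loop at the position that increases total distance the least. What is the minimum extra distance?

Insertion cost between consecutive stops i–j is d(i,Q) + d(Q,j) − d(i,j):
  between O and J: 37 + 28 − 38 = 27
  between J and G: 28 + 19 − 22 = 25
  between G and E: 19 + 24 − 5 = 38
  between E and O: 24 + 37 − 26 = 35
Cheapest insertion is between J and G, adding 25.
New total = 91 + 25 = 116.

Adding 25 km by placing Q on the J–G leg.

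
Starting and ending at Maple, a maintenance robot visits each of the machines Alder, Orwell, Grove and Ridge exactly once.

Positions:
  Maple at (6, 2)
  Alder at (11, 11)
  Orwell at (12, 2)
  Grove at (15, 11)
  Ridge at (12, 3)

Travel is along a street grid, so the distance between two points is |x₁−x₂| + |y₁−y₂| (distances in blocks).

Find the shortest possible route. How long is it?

With 4 stops there are 4!/2 = 12 distinct round trips (a route and its reverse cost the same).
Maple → Alder → Orwell → Grove → Ridge → Maple: 14+10+12+11+7 = 54
Maple → Alder → Orwell → Ridge → Grove → Maple: 14+10+1+11+18 = 54
Maple → Alder → Grove → Orwell → Ridge → Maple: 14+4+12+1+7 = 38
Maple → Alder → Grove → Ridge → Orwell → Maple: 14+4+11+1+6 = 36
Maple → Alder → Ridge → Orwell → Grove → Maple: 14+9+1+12+18 = 54
Maple → Alder → Ridge → Grove → Orwell → Maple: 14+9+11+12+6 = 52
Maple → Orwell → Alder → Grove → Ridge → Maple: 6+10+4+11+7 = 38
Maple → Orwell → Alder → Ridge → Grove → Maple: 6+10+9+11+18 = 54
Maple → Orwell → Grove → Alder → Ridge → Maple: 6+12+4+9+7 = 38
Maple → Orwell → Ridge → Alder → Grove → Maple: 6+1+9+4+18 = 38
Maple → Grove → Alder → Orwell → Ridge → Maple: 18+4+10+1+7 = 40
Maple → Grove → Orwell → Alder → Ridge → Maple: 18+12+10+9+7 = 56
The minimum is 36.
One optimal route: Maple → Alder → Grove → Ridge → Orwell → Maple (or its reverse).

Shortest round trip = 36 blocks.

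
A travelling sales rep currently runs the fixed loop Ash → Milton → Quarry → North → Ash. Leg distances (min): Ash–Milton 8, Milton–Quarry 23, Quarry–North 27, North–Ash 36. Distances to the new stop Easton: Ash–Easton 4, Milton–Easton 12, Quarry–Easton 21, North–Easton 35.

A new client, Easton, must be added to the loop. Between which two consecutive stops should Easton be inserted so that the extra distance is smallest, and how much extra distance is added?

Insertion cost between consecutive stops i–j is d(i,Easton) + d(Easton,j) − d(i,j):
  between Ash and Milton: 4 + 12 − 8 = 8
  between Milton and Quarry: 12 + 21 − 23 = 10
  between Quarry and North: 21 + 35 − 27 = 29
  between North and Ash: 35 + 4 − 36 = 3
Cheapest insertion is between North and Ash, adding 3.
New total = 94 + 3 = 97.

+3 min — insert Easton between North and Ash.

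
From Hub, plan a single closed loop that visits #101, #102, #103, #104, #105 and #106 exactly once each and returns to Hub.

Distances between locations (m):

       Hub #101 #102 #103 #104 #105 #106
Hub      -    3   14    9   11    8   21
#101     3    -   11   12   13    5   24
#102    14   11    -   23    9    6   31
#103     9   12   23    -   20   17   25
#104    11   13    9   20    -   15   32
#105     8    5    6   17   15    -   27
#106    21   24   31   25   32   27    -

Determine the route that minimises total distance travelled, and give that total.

There are 360 distinct closed tours to check (reversals are equivalent).
Hub - #101 - #102 - #103 - #104 - #105 - #106 - Hub: 3+11+23+20+15+27+21 = 120
Hub - #101 - #102 - #103 - #104 - #106 - #105 - Hub: 3+11+23+20+32+27+8 = 124
Hub - #101 - #102 - #103 - #105 - #104 - #106 - Hub: 3+11+23+17+15+32+21 = 122
Hub - #101 - #102 - #103 - #105 - #106 - #104 - Hub: 3+11+23+17+27+32+11 = 124
Hub - #101 - #102 - #103 - #106 - #104 - #105 - Hub: 3+11+23+25+32+15+8 = 117
Hub - #101 - #102 - #103 - #106 - #105 - #104 - Hub: 3+11+23+25+27+15+11 = 115
Hub - #101 - #102 - #104 - #103 - #105 - #106 - Hub: 3+11+9+20+17+27+21 = 108
Hub - #101 - #102 - #104 - #103 - #106 - #105 - Hub: 3+11+9+20+25+27+8 = 103
… (352 more)
Hub - #101 - #105 - #102 - #104 - #103 - #106 - Hub: 3+5+6+9+20+25+21 = 89  ← best
The minimum is 89.
One optimal route: Hub → #101 → #105 → #102 → #104 → #103 → #106 → Hub (or its reverse).

Minimum total distance: 89 m.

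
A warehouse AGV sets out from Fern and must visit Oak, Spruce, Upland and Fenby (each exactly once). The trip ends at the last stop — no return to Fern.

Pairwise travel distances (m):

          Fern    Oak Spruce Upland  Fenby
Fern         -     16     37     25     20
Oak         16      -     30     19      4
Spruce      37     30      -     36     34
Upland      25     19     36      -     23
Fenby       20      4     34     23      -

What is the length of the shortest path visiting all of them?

There are 4! = 24 possible orderings.
Fern→Oak→Spruce→Upland→Fenby: 16+30+36+23 = 105
Fern→Oak→Spruce→Fenby→Upland: 16+30+34+23 = 103
Fern→Oak→Upland→Spruce→Fenby: 16+19+36+34 = 105
Fern→Oak→Upland→Fenby→Spruce: 16+19+23+34 = 92
Fern→Oak→Fenby→Spruce→Upland: 16+4+34+36 = 90
Fern→Oak→Fenby→Upland→Spruce: 16+4+23+36 = 79
Fern→Spruce→Oak→Upland→Fenby: 37+30+19+23 = 109
Fern→Spruce→Oak→Fenby→Upland: 37+30+4+23 = 94
Fern→Spruce→Upland→Oak→Fenby: 37+36+19+4 = 96
Fern→Spruce→Upland→Fenby→Oak: 37+36+23+4 = 100
Fern→Spruce→Fenby→Oak→Upland: 37+34+4+19 = 94
Fern→Spruce→Fenby→Upland→Oak: 37+34+23+19 = 113
Fern→Upland→Oak→Spruce→Fenby: 25+19+30+34 = 108
Fern→Upland→Oak→Fenby→Spruce: 25+19+4+34 = 82
… (10 more)
The minimum is 79.
One shortest path: Fern → Oak → Fenby → Upland → Spruce.

79 m — the minimum one-way total.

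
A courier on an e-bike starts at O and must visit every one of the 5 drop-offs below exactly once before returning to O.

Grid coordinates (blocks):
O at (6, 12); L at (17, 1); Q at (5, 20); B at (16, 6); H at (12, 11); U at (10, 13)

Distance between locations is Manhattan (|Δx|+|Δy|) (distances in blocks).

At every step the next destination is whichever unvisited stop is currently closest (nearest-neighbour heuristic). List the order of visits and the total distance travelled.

At O the remaining stops are U 5, H 7, Q 9, B 16, L 22; go to U.
At U the remaining stops are H 4, Q 12, B 13, L 19; go to H.
At H the remaining stops are B 9, L 15, Q 16; go to B.
At B the remaining stops are L 6, Q 25; go to L.
At L the remaining stops are Q 31; go to Q.
Return Q→O: 9.
Total = 5 + 4 + 9 + 6 + 31 + 9 = 64.

64 blocks along O → U → H → B → L → Q → O.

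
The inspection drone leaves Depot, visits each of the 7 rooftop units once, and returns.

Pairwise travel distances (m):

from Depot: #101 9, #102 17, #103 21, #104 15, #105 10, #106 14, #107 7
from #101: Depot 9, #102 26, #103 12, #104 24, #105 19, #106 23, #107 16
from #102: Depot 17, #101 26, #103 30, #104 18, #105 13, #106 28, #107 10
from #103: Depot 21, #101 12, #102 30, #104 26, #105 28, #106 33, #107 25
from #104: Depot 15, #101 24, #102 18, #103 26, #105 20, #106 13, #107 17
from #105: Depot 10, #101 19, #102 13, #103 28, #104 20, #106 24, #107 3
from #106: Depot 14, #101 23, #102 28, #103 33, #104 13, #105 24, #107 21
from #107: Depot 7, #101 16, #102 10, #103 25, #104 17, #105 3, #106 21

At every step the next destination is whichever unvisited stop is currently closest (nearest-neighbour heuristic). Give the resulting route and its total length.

From Depot: distances to unvisited — #107=7, #101=9, #105=10, #106=14, #104=15, #102=17, #103=21. Nearest is #107 (7).
From #107: distances to unvisited — #105=3, #102=10, #101=16, #104=17, #106=21, #103=25. Nearest is #105 (3).
From #105: distances to unvisited — #102=13, #101=19, #104=20, #106=24, #103=28. Nearest is #102 (13).
From #102: distances to unvisited — #104=18, #101=26, #106=28, #103=30. Nearest is #104 (18).
From #104: distances to unvisited — #106=13, #101=24, #103=26. Nearest is #106 (13).
From #106: distances to unvisited — #101=23, #103=33. Nearest is #101 (23).
From #101: distances to unvisited — #103=12. Nearest is #103 (12).
Return #103→Depot: 21.
Total = 7 + 3 + 13 + 18 + 13 + 23 + 12 + 21 = 110.

110 m along Depot → #107 → #105 → #102 → #104 → #106 → #101 → #103 → Depot.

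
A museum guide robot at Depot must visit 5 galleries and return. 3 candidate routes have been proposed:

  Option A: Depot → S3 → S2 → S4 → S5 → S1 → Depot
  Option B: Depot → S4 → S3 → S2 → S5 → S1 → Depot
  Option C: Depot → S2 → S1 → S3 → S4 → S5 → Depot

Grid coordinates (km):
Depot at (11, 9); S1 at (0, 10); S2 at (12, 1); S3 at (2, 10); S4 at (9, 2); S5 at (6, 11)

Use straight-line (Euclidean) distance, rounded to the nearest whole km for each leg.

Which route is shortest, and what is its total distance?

Shortest is Option C, total 50 km.

Option A: 9 + 13 + 3 + 9 + 6 + 11 = 51
Option B: 7 + 11 + 13 + 12 + 6 + 11 = 60
Option C: 8 + 15 + 2 + 11 + 9 + 5 = 50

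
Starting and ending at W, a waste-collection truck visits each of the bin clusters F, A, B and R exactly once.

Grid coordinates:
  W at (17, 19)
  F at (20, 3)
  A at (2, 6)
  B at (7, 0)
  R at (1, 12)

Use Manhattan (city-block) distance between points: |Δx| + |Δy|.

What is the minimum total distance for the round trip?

There are 12 distinct closed tours to check (reversals are equivalent).
W-F-A-B-R-W: 19+21+11+18+23 = 92
W-F-A-R-B-W: 19+21+7+18+29 = 94
W-F-B-A-R-W: 19+16+11+7+23 = 76
W-F-B-R-A-W: 19+16+18+7+28 = 88
W-F-R-A-B-W: 19+28+7+11+29 = 94
W-F-R-B-A-W: 19+28+18+11+28 = 104
W-A-F-B-R-W: 28+21+16+18+23 = 106
W-A-F-R-B-W: 28+21+28+18+29 = 124
W-A-B-F-R-W: 28+11+16+28+23 = 106
W-A-R-F-B-W: 28+7+28+16+29 = 108
W-B-F-A-R-W: 29+16+21+7+23 = 96
W-B-A-F-R-W: 29+11+21+28+23 = 112
The minimum is 76.
One optimal route: W → F → B → A → R → W (or its reverse).

Shortest round trip = 76.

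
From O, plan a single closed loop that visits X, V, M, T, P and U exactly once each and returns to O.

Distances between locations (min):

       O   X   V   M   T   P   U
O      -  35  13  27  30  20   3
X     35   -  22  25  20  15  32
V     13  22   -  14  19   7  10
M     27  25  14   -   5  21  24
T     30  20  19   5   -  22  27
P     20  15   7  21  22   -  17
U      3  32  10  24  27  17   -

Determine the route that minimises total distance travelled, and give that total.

O→X→V→M→T→P→U→O: 35+22+14+5+22+17+3 = 118
O→X→V→M→T→U→P→O: 35+22+14+5+27+17+20 = 140
O→X→V→M→P→T→U→O: 35+22+14+21+22+27+3 = 144
O→X→V→M→P→U→T→O: 35+22+14+21+17+27+30 = 166
O→X→V→M→U→T→P→O: 35+22+14+24+27+22+20 = 164
O→X→V→M→U→P→T→O: 35+22+14+24+17+22+30 = 164
O→X→V→T→M→P→U→O: 35+22+19+5+21+17+3 = 122
O→X→V→T→M→U→P→O: 35+22+19+5+24+17+20 = 142
… (352 more)
O→V→M→T→X→P→U→O: 13+14+5+20+15+17+3 = 87  ← best
The minimum is 87.
One optimal route: O → V → M → T → X → P → U → O (or its reverse).

87 min — the shortest possible round trip.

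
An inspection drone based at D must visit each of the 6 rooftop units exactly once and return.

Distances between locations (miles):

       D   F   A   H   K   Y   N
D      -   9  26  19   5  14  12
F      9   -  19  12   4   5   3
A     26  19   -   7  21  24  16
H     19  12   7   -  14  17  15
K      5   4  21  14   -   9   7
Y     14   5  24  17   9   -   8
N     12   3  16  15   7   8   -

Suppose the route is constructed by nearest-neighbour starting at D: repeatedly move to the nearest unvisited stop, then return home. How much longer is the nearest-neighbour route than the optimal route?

D: K=5, F=9, N=12, Y=14, H=19, A=26 ⇒ K
K: F=4, N=7, Y=9, H=14, A=21 ⇒ F
F: N=3, Y=5, H=12, A=19 ⇒ N
N: Y=8, H=15, A=16 ⇒ Y
Y: H=17, A=24 ⇒ H
H: A=7 ⇒ A
NN route D → K → F → N → Y → H → A → D costs 70.
Optimal: D → F → Y → N → A → H → K → D costs 64 (by enumerating all 360 distinct tours).
Excess = 70 − 64 = 6.

Excess over optimum: 6 miles.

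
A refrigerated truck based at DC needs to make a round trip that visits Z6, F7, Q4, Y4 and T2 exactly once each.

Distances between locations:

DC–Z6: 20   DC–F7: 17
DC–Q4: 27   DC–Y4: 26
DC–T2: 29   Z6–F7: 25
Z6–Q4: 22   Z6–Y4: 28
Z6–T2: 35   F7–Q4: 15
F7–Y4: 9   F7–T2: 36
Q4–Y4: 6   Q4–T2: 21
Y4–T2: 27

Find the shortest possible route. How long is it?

There are 60 distinct closed tours to check (reversals are equivalent).
DC-Z6-F7-Q4-Y4-T2-DC: 20+25+15+6+27+29 = 122
DC-Z6-F7-Q4-T2-Y4-DC: 20+25+15+21+27+26 = 134
DC-Z6-F7-Y4-Q4-T2-DC: 20+25+9+6+21+29 = 110
DC-Z6-F7-Y4-T2-Q4-DC: 20+25+9+27+21+27 = 129
DC-Z6-F7-T2-Q4-Y4-DC: 20+25+36+21+6+26 = 134
DC-Z6-F7-T2-Y4-Q4-DC: 20+25+36+27+6+27 = 141
DC-Z6-Q4-F7-Y4-T2-DC: 20+22+15+9+27+29 = 122
DC-Z6-Q4-F7-T2-Y4-DC: 20+22+15+36+27+26 = 146
DC-Z6-Q4-Y4-F7-T2-DC: 20+22+6+9+36+29 = 122
DC-Z6-Q4-Y4-T2-F7-DC: 20+22+6+27+36+17 = 128
DC-Z6-Q4-T2-F7-Y4-DC: 20+22+21+36+9+26 = 134
DC-Z6-Q4-T2-Y4-F7-DC: 20+22+21+27+9+17 = 116
DC-Z6-Y4-F7-Q4-T2-DC: 20+28+9+15+21+29 = 122
DC-Z6-Y4-F7-T2-Q4-DC: 20+28+9+36+21+27 = 141
… (46 more)
DC-Z6-T2-Q4-Y4-F7-DC: 20+35+21+6+9+17 = 108  ← best
The minimum is 108.
One optimal route: DC → Z6 → T2 → Q4 → Y4 → F7 → DC (or its reverse).

108 — the shortest possible round trip.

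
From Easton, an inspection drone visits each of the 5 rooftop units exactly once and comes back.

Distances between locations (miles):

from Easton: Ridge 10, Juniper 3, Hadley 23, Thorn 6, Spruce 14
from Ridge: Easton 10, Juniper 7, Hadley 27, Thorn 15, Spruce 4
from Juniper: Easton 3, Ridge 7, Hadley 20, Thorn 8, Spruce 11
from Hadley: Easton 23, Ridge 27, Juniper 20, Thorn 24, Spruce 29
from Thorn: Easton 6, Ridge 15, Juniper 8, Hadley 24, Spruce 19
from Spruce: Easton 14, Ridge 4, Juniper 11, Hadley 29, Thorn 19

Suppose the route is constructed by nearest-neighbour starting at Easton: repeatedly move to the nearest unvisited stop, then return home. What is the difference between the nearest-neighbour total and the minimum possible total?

7 miles longer than the optimal tour.

Easton: Juniper=3, Thorn=6, Ridge=10, Spruce=14, Hadley=23 ⇒ Juniper
Juniper: Ridge=7, Thorn=8, Spruce=11, Hadley=20 ⇒ Ridge
Ridge: Spruce=4, Thorn=15, Hadley=27 ⇒ Spruce
Spruce: Thorn=19, Hadley=29 ⇒ Thorn
Thorn: Hadley=24 ⇒ Hadley
NN route Easton → Juniper → Ridge → Spruce → Thorn → Hadley → Easton costs 80.
Optimal: Easton → Juniper → Ridge → Spruce → Hadley → Thorn → Easton costs 73 (by enumerating all 60 distinct tours).
Excess = 80 − 73 = 7.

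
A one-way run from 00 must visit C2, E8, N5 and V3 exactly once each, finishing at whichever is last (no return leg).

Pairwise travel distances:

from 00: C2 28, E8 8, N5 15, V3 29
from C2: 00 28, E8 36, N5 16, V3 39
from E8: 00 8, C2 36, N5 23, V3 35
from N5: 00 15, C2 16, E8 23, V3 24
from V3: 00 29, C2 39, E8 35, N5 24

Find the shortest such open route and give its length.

Minimum one-way distance = 83.

There are 4! = 24 possible orderings.
00 → C2 → E8 → N5 → V3: 28+36+23+24 = 111
00 → C2 → E8 → V3 → N5: 28+36+35+24 = 123
00 → C2 → N5 → E8 → V3: 28+16+23+35 = 102
00 → C2 → N5 → V3 → E8: 28+16+24+35 = 103
00 → C2 → V3 → E8 → N5: 28+39+35+23 = 125
00 → C2 → V3 → N5 → E8: 28+39+24+23 = 114
00 → E8 → C2 → N5 → V3: 8+36+16+24 = 84
00 → E8 → C2 → V3 → N5: 8+36+39+24 = 107
00 → E8 → N5 → C2 → V3: 8+23+16+39 = 86
00 → E8 → N5 → V3 → C2: 8+23+24+39 = 94
00 → E8 → V3 → C2 → N5: 8+35+39+16 = 98
00 → E8 → V3 → N5 → C2: 8+35+24+16 = 83
00 → N5 → C2 → E8 → V3: 15+16+36+35 = 102
00 → N5 → C2 → V3 → E8: 15+16+39+35 = 105
… (10 more)
The minimum is 83.
One shortest path: 00 → E8 → V3 → N5 → C2.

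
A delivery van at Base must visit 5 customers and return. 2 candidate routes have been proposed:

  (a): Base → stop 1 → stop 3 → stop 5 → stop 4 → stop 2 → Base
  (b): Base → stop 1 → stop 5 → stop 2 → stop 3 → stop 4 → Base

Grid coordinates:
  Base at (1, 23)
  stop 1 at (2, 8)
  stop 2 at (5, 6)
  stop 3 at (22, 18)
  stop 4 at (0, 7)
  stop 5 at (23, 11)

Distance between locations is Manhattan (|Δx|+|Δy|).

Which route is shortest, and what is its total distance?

(a): 16 + 30 + 8 + 27 + 6 + 21 = 108
(b): 16 + 24 + 23 + 29 + 33 + 17 = 142

108 — (a) is the shortest.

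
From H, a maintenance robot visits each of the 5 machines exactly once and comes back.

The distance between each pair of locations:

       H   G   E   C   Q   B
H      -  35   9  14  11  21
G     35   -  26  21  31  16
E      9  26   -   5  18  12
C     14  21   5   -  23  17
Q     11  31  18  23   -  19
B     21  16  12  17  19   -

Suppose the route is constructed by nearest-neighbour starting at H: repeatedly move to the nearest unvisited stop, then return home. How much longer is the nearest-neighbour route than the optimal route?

8 longer than the optimal tour.

From H: E=9, Q=11, C=14, B=21, G=35 → choose E (9).
From E: C=5, B=12, Q=18, G=26 → choose C (5).
From C: B=17, G=21, Q=23 → choose B (17).
From B: G=16, Q=19 → choose G (16).
From G: Q=31 → choose Q (31).
NN route H → E → C → B → G → Q → H costs 89.
Optimal: H → E → C → G → B → Q → H costs 81 (by enumerating all 60 distinct tours).
Excess = 89 − 81 = 8.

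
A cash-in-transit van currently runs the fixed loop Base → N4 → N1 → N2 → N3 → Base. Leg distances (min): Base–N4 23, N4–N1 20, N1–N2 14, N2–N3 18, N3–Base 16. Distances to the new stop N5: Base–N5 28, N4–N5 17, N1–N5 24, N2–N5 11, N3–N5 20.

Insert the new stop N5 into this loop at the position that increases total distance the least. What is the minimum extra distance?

+13 min — insert N5 between N2 and N3.

Insertion cost between consecutive stops i–j is d(i,N5) + d(N5,j) − d(i,j):
  between Base and N4: 28 + 17 − 23 = 22
  between N4 and N1: 17 + 24 − 20 = 21
  between N1 and N2: 24 + 11 − 14 = 21
  between N2 and N3: 11 + 20 − 18 = 13
  between N3 and Base: 20 + 28 − 16 = 32
Cheapest insertion is between N2 and N3, adding 13.
New total = 91 + 13 = 104.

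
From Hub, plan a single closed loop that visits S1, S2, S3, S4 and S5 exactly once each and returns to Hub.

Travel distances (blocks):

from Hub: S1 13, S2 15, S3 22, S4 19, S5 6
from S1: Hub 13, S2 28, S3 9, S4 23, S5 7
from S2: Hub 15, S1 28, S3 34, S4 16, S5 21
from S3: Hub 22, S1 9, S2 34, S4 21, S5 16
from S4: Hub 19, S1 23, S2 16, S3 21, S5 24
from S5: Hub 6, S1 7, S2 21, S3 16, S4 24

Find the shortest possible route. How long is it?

With 5 stops there are 5!/2 = 60 distinct round trips (a route and its reverse cost the same).
Hub → S1 → S2 → S3 → S4 → S5 → Hub: 13+28+34+21+24+6 = 126
Hub → S1 → S2 → S3 → S5 → S4 → Hub: 13+28+34+16+24+19 = 134
Hub → S1 → S2 → S4 → S3 → S5 → Hub: 13+28+16+21+16+6 = 100
Hub → S1 → S2 → S4 → S5 → S3 → Hub: 13+28+16+24+16+22 = 119
Hub → S1 → S2 → S5 → S3 → S4 → Hub: 13+28+21+16+21+19 = 118
Hub → S1 → S2 → S5 → S4 → S3 → Hub: 13+28+21+24+21+22 = 129
Hub → S1 → S3 → S2 → S4 → S5 → Hub: 13+9+34+16+24+6 = 102
Hub → S1 → S3 → S2 → S5 → S4 → Hub: 13+9+34+21+24+19 = 120
Hub → S1 → S3 → S4 → S2 → S5 → Hub: 13+9+21+16+21+6 = 86
Hub → S1 → S3 → S4 → S5 → S2 → Hub: 13+9+21+24+21+15 = 103
Hub → S1 → S3 → S5 → S2 → S4 → Hub: 13+9+16+21+16+19 = 94
Hub → S1 → S3 → S5 → S4 → S2 → Hub: 13+9+16+24+16+15 = 93
Hub → S1 → S4 → S2 → S3 → S5 → Hub: 13+23+16+34+16+6 = 108
Hub → S1 → S4 → S2 → S5 → S3 → Hub: 13+23+16+21+16+22 = 111
… (46 more)
Hub → S2 → S4 → S3 → S1 → S5 → Hub: 15+16+21+9+7+6 = 74  ← best
The minimum is 74.
One optimal route: Hub → S2 → S4 → S3 → S1 → S5 → Hub (or its reverse).

Minimum total distance: 74 blocks.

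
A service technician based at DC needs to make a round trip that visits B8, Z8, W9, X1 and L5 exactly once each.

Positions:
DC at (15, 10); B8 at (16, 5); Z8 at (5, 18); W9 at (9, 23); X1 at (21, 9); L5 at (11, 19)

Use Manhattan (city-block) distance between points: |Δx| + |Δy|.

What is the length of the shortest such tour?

68 — the shortest possible round trip.

With 5 stops there are 5!/2 = 60 distinct round trips (a route and its reverse cost the same).
DC - B8 - Z8 - W9 - X1 - L5 - DC: 6+24+9+26+20+13 = 98
DC - B8 - Z8 - W9 - L5 - X1 - DC: 6+24+9+6+20+7 = 72
DC - B8 - Z8 - X1 - W9 - L5 - DC: 6+24+25+26+6+13 = 100
DC - B8 - Z8 - X1 - L5 - W9 - DC: 6+24+25+20+6+19 = 100
DC - B8 - Z8 - L5 - W9 - X1 - DC: 6+24+7+6+26+7 = 76
DC - B8 - Z8 - L5 - X1 - W9 - DC: 6+24+7+20+26+19 = 102
DC - B8 - W9 - Z8 - X1 - L5 - DC: 6+25+9+25+20+13 = 98
DC - B8 - W9 - Z8 - L5 - X1 - DC: 6+25+9+7+20+7 = 74
DC - B8 - W9 - X1 - Z8 - L5 - DC: 6+25+26+25+7+13 = 102
DC - B8 - W9 - X1 - L5 - Z8 - DC: 6+25+26+20+7+18 = 102
DC - B8 - W9 - L5 - Z8 - X1 - DC: 6+25+6+7+25+7 = 76
DC - B8 - W9 - L5 - X1 - Z8 - DC: 6+25+6+20+25+18 = 100
DC - B8 - X1 - Z8 - W9 - L5 - DC: 6+9+25+9+6+13 = 68
DC - B8 - X1 - Z8 - L5 - W9 - DC: 6+9+25+7+6+19 = 72
… (46 more)
The minimum is 68.
One optimal route: DC → B8 → X1 → Z8 → W9 → L5 → DC (or its reverse).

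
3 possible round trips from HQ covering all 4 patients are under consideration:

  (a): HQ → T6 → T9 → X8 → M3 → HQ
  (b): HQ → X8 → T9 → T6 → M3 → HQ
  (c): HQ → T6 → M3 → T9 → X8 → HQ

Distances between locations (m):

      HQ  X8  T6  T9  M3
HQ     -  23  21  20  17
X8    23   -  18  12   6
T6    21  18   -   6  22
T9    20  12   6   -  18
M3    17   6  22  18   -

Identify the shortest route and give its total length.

62 m — (a) is the shortest.

(a): 21 + 6 + 12 + 6 + 17 = 62
(b): 23 + 12 + 6 + 22 + 17 = 80
(c): 21 + 22 + 18 + 12 + 23 = 96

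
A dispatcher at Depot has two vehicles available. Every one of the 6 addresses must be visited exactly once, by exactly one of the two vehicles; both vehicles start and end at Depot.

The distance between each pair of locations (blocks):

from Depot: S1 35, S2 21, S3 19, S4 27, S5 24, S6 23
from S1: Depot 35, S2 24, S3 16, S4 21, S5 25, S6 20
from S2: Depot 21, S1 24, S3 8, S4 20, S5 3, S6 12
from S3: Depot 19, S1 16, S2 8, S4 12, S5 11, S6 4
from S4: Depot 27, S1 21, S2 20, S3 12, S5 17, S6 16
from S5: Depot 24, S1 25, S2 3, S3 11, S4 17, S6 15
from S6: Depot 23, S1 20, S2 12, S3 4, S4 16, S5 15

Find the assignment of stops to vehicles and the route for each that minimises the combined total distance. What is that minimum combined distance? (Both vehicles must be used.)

Try each way of splitting the stops between the two vehicles (each non-empty) and, for each split, find the best tour for each vehicle:
  {S1} + {S2, S3, S4, S5, S6}: 70 + 80 = 150
  {S2} + {S1, S3, S4, S5, S6}: 42 + 105 = 147
  {S1, S2} + {S3, S4, S5, S6}: 80 + 80 = 160
  {S3} + {S1, S2, S4, S5, S6}: 38 + 105 = 143
  {S1, S3} + {S2, S4, S5, S6}: 70 + 80 = 150
  {S2, S3} + {S1, S4, S5, S6}: 48 + 105 = 153
  … (31 splits in total)
  {S2, S5} + {S1, S3, S4, S6}: 48 + 91 = 139  ← best
Best: vehicle 1 Depot → S2 → S5 → Depot = 48; vehicle 2 Depot → S3 → S6 → S1 → S4 → Depot = 91; combined 139.

139 blocks — the smallest possible combined total.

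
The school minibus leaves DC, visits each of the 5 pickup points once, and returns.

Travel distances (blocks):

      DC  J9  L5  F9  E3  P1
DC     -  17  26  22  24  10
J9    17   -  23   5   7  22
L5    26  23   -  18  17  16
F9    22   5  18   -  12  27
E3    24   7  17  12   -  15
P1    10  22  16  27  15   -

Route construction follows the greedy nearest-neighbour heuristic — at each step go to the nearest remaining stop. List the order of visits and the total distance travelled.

Total distance 81 blocks via the nearest-neighbour route DC → P1 → E3 → J9 → F9 → L5 → DC.

From DC: distances to unvisited — P1=10, J9=17, F9=22, E3=24, L5=26. Nearest is P1 (10).
From P1: distances to unvisited — E3=15, L5=16, J9=22, F9=27. Nearest is E3 (15).
From E3: distances to unvisited — J9=7, F9=12, L5=17. Nearest is J9 (7).
From J9: distances to unvisited — F9=5, L5=23. Nearest is F9 (5).
From F9: distances to unvisited — L5=18. Nearest is L5 (18).
Return L5→DC: 26.
Total = 10 + 15 + 7 + 5 + 18 + 26 = 81.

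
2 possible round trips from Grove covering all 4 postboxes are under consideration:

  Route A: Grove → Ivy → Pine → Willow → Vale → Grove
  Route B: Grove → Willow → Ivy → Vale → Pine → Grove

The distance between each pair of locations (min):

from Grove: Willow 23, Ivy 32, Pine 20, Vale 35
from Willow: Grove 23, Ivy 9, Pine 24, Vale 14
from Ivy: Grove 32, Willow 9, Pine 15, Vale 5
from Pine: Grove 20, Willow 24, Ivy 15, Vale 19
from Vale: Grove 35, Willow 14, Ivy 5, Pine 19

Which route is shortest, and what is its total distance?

Route A: 32 + 15 + 24 + 14 + 35 = 120
Route B: 23 + 9 + 5 + 19 + 20 = 76

Shortest is Route B, total 76 min.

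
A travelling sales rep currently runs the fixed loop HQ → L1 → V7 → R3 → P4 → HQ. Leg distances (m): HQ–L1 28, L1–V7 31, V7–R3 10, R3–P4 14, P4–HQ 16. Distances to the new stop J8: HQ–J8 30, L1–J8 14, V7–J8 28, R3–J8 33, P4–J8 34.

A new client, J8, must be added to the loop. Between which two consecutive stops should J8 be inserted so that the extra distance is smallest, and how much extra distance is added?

Insertion cost between consecutive stops i–j is d(i,J8) + d(J8,j) − d(i,j):
  between HQ and L1: 30 + 14 − 28 = 16
  between L1 and V7: 14 + 28 − 31 = 11
  between V7 and R3: 28 + 33 − 10 = 51
  between R3 and P4: 33 + 34 − 14 = 53
  between P4 and HQ: 34 + 30 − 16 = 48
Cheapest insertion is between L1 and V7, adding 11.
New total = 99 + 11 = 110.

Minimum extra distance: 11 m, inserting J8 between L1 and V7.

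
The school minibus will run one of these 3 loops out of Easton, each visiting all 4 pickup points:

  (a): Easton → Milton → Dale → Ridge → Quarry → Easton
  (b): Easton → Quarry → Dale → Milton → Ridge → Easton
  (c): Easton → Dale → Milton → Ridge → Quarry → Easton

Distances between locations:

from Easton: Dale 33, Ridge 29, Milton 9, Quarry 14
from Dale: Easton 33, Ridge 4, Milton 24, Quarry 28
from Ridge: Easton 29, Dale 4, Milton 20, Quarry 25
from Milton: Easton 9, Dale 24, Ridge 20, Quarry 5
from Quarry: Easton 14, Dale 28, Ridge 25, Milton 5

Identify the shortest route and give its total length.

76 — (a) is the shortest.

(a): 9 + 24 + 4 + 25 + 14 = 76
(b): 14 + 28 + 24 + 20 + 29 = 115
(c): 33 + 24 + 20 + 25 + 14 = 116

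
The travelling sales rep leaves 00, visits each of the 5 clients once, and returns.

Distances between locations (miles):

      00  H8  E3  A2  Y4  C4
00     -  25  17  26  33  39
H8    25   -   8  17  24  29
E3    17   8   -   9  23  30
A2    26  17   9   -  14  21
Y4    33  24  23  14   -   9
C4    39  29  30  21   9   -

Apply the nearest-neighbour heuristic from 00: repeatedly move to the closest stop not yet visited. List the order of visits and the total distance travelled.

Nearest-neighbour total = 104 miles; route 00 → E3 → H8 → A2 → Y4 → C4 → 00.

From 00: distances to unvisited — E3=17, H8=25, A2=26, Y4=33, C4=39. Nearest is E3 (17).
From E3: distances to unvisited — H8=8, A2=9, Y4=23, C4=30. Nearest is H8 (8).
From H8: distances to unvisited — A2=17, Y4=24, C4=29. Nearest is A2 (17).
From A2: distances to unvisited — Y4=14, C4=21. Nearest is Y4 (14).
From Y4: distances to unvisited — C4=9. Nearest is C4 (9).
Return C4→00: 39.
Total = 17 + 8 + 17 + 14 + 9 + 39 = 104.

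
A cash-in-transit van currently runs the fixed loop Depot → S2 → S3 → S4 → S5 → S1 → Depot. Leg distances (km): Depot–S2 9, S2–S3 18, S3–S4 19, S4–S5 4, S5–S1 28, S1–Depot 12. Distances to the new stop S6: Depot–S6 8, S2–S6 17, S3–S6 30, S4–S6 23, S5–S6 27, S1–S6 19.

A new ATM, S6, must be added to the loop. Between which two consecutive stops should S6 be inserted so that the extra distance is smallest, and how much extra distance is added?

Insertion cost between consecutive stops i–j is d(i,S6) + d(S6,j) − d(i,j):
  between Depot and S2: 8 + 17 − 9 = 16
  between S2 and S3: 17 + 30 − 18 = 29
  between S3 and S4: 30 + 23 − 19 = 34
  between S4 and S5: 23 + 27 − 4 = 46
  between S5 and S1: 27 + 19 − 28 = 18
  between S1 and Depot: 19 + 8 − 12 = 15
Cheapest insertion is between S1 and Depot, adding 15.
New total = 90 + 15 = 105.

Adding 15 km by placing S6 on the S1–Depot leg.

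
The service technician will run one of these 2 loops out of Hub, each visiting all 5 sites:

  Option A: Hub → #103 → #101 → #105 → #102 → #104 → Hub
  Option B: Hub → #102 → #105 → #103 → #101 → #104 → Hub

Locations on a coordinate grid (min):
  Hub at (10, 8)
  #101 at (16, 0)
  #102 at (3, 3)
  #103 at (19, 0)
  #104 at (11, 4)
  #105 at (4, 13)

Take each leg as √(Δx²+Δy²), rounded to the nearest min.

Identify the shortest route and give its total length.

52 min — Option B is the shortest.

Option A: 12 + 3 + 18 + 10 + 8 + 4 = 55
Option B: 9 + 10 + 20 + 3 + 6 + 4 = 52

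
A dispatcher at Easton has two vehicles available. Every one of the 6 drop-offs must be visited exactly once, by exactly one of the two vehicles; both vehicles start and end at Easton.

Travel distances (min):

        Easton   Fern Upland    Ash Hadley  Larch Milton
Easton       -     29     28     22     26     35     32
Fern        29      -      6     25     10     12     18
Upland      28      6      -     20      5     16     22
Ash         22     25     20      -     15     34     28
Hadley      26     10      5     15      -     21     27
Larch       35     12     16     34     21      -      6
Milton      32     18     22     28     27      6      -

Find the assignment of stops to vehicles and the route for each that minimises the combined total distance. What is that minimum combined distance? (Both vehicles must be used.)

Try each way of splitting the stops between the two vehicles (each non-empty) and, for each split, find the best tour for each vehicle:
  {Fern} + {Upland, Ash, Hadley, Larch, Milton}: 58 + 96 = 154
  {Upland} + {Fern, Ash, Hadley, Larch, Milton}: 56 + 97 = 153
  {Fern, Upland} + {Ash, Hadley, Larch, Milton}: 63 + 96 = 159
  {Ash} + {Fern, Upland, Hadley, Larch, Milton}: 44 + 87 = 131
  {Fern, Ash} + {Upland, Hadley, Larch, Milton}: 76 + 85 = 161
  {Upland, Ash} + {Fern, Hadley, Larch, Milton}: 70 + 86 = 156
  … (31 splits in total)
Best: vehicle 1 Easton → Ash → Easton = 44; vehicle 2 Easton → Hadley → Upland → Fern → Larch → Milton → Easton = 87; combined 131.

131 min — the smallest possible combined total.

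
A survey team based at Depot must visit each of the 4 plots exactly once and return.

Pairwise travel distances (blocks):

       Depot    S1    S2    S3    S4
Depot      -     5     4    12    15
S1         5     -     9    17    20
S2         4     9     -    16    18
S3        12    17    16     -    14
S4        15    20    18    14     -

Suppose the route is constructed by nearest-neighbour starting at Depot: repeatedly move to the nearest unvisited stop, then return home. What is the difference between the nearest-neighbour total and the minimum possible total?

From Depot: S2=4, S1=5, S3=12, S4=15 → choose S2 (4).
From S2: S1=9, S3=16, S4=18 → choose S1 (9).
From S1: S3=17, S4=20 → choose S3 (17).
From S3: S4=14 → choose S4 (14).
NN route Depot → S2 → S1 → S3 → S4 → Depot costs 59.
Optimal: Depot → S1 → S2 → S4 → S3 → Depot costs 58 (by enumerating all 12 distinct tours).
Excess = 59 − 58 = 1.

Excess over optimum: 1 blocks.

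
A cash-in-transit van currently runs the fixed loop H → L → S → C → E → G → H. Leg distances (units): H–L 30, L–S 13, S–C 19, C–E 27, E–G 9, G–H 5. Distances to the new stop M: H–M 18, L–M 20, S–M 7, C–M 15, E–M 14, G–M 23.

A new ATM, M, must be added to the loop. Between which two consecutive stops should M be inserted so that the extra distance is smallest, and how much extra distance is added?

Adding 2 by placing M on the C–E leg.

Insertion cost between consecutive stops i–j is d(i,M) + d(M,j) − d(i,j):
  between H and L: 18 + 20 − 30 = 8
  between L and S: 20 + 7 − 13 = 14
  between S and C: 7 + 15 − 19 = 3
  between C and E: 15 + 14 − 27 = 2
  between E and G: 14 + 23 − 9 = 28
  between G and H: 23 + 18 − 5 = 36
Cheapest insertion is between C and E, adding 2.
New total = 103 + 2 = 105.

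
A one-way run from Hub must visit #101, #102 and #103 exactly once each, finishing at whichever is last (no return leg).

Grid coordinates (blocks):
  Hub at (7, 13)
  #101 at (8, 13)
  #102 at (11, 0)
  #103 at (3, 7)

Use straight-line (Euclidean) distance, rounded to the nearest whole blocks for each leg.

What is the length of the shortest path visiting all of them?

Shortest open route: 20 blocks.

There are 3! = 6 possible orderings.
Hub→#101→#102→#103: 1+13+11 = 25
Hub→#101→#103→#102: 1+8+11 = 20
Hub→#102→#101→#103: 14+13+8 = 35
Hub→#102→#103→#101: 14+11+8 = 33
Hub→#103→#101→#102: 7+8+13 = 28
Hub→#103→#102→#101: 7+11+13 = 31
The minimum is 20.
One shortest path: Hub → #101 → #103 → #102.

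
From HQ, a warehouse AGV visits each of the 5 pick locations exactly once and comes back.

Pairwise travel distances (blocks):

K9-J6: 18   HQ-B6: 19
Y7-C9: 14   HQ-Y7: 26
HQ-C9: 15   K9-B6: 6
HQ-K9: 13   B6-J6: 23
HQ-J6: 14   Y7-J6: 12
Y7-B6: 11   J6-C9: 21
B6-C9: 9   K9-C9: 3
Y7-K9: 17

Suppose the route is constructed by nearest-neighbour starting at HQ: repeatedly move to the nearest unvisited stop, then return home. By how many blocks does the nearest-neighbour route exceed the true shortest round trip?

HQ: K9=13, J6=14, C9=15, B6=19, Y7=26 ⇒ K9
K9: C9=3, B6=6, Y7=17, J6=18 ⇒ C9
C9: B6=9, Y7=14, J6=21 ⇒ B6
B6: Y7=11, J6=23 ⇒ Y7
Y7: J6=12 ⇒ J6
NN route HQ → K9 → C9 → B6 → Y7 → J6 → HQ costs 62.
Optimal: HQ → J6 → Y7 → B6 → K9 → C9 → HQ costs 61 (by enumerating all 60 distinct tours).
Excess = 62 − 61 = 1.

1 blocks longer than the optimal tour.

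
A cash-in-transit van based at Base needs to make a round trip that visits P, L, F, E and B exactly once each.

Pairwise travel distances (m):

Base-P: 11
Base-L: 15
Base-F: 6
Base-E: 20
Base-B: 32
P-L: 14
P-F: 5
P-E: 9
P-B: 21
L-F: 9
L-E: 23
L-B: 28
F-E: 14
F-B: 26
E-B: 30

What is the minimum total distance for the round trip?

Minimum total distance: 93 m.

Base-P-L-F-E-B-Base: 11+14+9+14+30+32 = 110
Base-P-L-F-B-E-Base: 11+14+9+26+30+20 = 110
Base-P-L-E-F-B-Base: 11+14+23+14+26+32 = 120
Base-P-L-E-B-F-Base: 11+14+23+30+26+6 = 110
Base-P-L-B-F-E-Base: 11+14+28+26+14+20 = 113
Base-P-L-B-E-F-Base: 11+14+28+30+14+6 = 103
Base-P-F-L-E-B-Base: 11+5+9+23+30+32 = 110
Base-P-F-L-B-E-Base: 11+5+9+28+30+20 = 103
Base-P-F-E-L-B-Base: 11+5+14+23+28+32 = 113
Base-P-F-E-B-L-Base: 11+5+14+30+28+15 = 103
Base-P-F-B-L-E-Base: 11+5+26+28+23+20 = 113
Base-P-F-B-E-L-Base: 11+5+26+30+23+15 = 110
Base-P-E-L-F-B-Base: 11+9+23+9+26+32 = 110
Base-P-E-L-B-F-Base: 11+9+23+28+26+6 = 103
… (46 more)
Base-P-E-B-L-F-Base: 11+9+30+28+9+6 = 93  ← best
The minimum is 93.
One optimal route: Base → P → E → B → L → F → Base (or its reverse).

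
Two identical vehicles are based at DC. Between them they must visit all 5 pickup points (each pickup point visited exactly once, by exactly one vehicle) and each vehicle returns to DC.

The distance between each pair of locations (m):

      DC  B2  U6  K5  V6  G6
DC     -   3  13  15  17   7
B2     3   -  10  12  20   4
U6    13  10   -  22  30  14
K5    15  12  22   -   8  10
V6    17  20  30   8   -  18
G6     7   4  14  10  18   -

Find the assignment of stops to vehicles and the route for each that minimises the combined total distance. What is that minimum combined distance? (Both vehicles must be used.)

68 m — the smallest possible combined total.

Check every non-empty split of the stops between the two vehicles; for each half take its own optimal tour:
  {B2} + {U6, K5, V6, G6}: 6 + 62 = 68
  {U6} + {B2, K5, V6, G6}: 26 + 42 = 68
  {B2, U6} + {K5, V6, G6}: 26 + 42 = 68
  {K5} + {B2, U6, V6, G6}: 30 + 62 = 92
  {B2, K5} + {U6, V6, G6}: 30 + 62 = 92
  {U6, K5} + {B2, V6, G6}: 50 + 42 = 92
  … (15 splits in total)
Best: vehicle 1 DC → B2 → DC = 6; vehicle 2 DC → U6 → G6 → K5 → V6 → DC = 62; combined 68.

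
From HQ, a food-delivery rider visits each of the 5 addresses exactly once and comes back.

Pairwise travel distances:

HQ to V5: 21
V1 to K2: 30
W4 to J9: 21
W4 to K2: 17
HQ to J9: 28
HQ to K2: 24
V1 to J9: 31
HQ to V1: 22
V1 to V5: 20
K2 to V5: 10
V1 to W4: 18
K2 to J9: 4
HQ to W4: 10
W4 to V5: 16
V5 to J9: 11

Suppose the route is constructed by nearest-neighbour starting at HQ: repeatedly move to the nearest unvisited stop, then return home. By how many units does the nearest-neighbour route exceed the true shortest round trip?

From HQ: W4=10, V5=21, V1=22, K2=24, J9=28 → choose W4 (10).
From W4: V5=16, K2=17, V1=18, J9=21 → choose V5 (16).
From V5: K2=10, J9=11, V1=20 → choose K2 (10).
From K2: J9=4, V1=30 → choose J9 (4).
From J9: V1=31 → choose V1 (31).
NN route HQ → W4 → V5 → K2 → J9 → V1 → HQ costs 93.
Optimal: HQ → V1 → V5 → J9 → K2 → W4 → HQ costs 84 (by enumerating all 60 distinct tours).
Excess = 93 − 84 = 9.

The nearest-neighbour route is 9 longer than optimal.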